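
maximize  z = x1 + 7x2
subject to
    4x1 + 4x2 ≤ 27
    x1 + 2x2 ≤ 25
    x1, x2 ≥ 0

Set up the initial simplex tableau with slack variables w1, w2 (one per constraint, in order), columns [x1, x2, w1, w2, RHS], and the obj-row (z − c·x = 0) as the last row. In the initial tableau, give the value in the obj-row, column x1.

-1

The obj-row carries the negated objective coefficients: the x1 entry is -1.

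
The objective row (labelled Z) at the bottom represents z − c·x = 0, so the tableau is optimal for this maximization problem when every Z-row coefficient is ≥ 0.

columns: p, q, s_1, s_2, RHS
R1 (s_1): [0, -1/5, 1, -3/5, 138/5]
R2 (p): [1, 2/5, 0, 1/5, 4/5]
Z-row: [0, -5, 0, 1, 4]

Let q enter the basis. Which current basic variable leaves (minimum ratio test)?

p

Column q entries and ratios — s_1: -1/5 ≤ 0, skip; p: (4/5)/(2/5) = 2.
Smallest ratio is 2 in the row of p, so p leaves.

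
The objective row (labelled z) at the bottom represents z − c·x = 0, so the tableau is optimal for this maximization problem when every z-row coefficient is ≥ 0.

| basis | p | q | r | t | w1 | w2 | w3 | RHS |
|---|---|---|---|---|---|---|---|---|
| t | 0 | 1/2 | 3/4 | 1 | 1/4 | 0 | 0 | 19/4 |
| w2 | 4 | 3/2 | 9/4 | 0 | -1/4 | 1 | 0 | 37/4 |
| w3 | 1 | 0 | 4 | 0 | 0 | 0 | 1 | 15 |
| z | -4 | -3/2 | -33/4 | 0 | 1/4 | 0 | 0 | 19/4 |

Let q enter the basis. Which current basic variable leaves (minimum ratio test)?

w2

Column q entries and ratios — t: (19/4)/(1/2) = 19/2; w2: (37/4)/(3/2) = 37/6; w3: 0 ≤ 0, skip.
Smallest ratio is 37/6 in the row of w2, so w2 leaves.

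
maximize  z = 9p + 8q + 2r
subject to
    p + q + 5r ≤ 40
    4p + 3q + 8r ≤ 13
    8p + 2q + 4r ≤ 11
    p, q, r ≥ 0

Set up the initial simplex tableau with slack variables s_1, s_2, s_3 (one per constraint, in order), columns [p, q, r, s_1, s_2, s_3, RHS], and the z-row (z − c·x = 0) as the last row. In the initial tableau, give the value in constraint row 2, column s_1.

Slack s_1 belongs to constraint 1; its column is the unit vector e_1, so the entry in row 2 is 0.

0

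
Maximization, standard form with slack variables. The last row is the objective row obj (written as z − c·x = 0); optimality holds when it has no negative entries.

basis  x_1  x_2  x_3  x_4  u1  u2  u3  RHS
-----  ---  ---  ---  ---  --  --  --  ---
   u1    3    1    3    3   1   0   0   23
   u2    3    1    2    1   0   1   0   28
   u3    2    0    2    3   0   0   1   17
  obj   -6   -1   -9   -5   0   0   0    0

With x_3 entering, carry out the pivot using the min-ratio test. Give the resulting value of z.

Ratio test on column x_3 — row 1: 23/3 = 23/3; row 2: 28/2 = 14; row 3: 17/2 = 17/2. Minimum is 23/3 at row 1 (u1 leaves); pivot element 3.
Pivot on row 1; the obj-row RHS becomes 0 − (-9)·(23/3) = 69.

69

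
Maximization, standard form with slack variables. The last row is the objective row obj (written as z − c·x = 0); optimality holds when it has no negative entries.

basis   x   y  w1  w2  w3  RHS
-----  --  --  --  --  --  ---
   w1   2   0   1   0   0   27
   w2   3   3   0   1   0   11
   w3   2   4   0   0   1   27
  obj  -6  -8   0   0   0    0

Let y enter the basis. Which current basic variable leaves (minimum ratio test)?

Column y entries and ratios — w1: 0 ≤ 0, skip; w2: 11/3 = 11/3; w3: 27/4 = 27/4.
Smallest ratio is 11/3 in the row of w2, so w2 leaves.

w2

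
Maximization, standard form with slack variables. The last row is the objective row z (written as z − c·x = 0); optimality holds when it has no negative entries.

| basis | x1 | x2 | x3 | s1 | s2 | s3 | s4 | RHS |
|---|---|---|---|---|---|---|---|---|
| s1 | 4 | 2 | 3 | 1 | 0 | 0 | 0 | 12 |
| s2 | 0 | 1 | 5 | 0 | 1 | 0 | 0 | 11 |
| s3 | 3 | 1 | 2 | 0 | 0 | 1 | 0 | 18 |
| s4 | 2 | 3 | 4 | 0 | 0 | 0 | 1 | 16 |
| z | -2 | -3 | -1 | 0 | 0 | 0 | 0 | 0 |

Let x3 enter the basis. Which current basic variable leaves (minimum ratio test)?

s2

Column x3 entries and ratios — s1: 12/3 = 4; s2: 11/5 = 11/5; s3: 18/2 = 9; s4: 16/4 = 4.
Smallest ratio is 11/5 in the row of s2, so s2 leaves.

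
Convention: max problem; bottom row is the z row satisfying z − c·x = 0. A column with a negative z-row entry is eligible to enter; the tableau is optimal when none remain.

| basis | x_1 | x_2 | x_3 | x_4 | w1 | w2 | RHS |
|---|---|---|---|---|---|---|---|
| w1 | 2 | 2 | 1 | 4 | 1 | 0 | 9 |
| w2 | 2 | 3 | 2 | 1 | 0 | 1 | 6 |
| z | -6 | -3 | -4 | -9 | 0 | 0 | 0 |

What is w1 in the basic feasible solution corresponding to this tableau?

9

w1 is basic (row 1); its value is the RHS of that row, 9.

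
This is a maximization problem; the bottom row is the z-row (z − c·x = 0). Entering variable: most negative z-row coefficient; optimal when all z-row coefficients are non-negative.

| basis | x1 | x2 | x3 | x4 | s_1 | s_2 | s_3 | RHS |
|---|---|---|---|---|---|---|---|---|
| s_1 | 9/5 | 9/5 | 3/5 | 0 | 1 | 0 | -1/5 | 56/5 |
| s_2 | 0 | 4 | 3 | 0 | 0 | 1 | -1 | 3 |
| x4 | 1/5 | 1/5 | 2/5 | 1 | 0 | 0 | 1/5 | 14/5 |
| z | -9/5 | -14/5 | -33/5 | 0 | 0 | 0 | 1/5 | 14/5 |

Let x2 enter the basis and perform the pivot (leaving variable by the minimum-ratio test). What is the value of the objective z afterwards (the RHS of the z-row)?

Ratio test on column x2 — row 1: (56/5)/(9/5) = 56/9; row 2: 3/4 = 3/4; row 3: (14/5)/(1/5) = 14. Minimum is 3/4 at row 2 (s_2 leaves); pivot element 4.
Pivot on row 2; the z-row RHS becomes 14/5 − (-14/5)·(3/4) = 49/10.

49/10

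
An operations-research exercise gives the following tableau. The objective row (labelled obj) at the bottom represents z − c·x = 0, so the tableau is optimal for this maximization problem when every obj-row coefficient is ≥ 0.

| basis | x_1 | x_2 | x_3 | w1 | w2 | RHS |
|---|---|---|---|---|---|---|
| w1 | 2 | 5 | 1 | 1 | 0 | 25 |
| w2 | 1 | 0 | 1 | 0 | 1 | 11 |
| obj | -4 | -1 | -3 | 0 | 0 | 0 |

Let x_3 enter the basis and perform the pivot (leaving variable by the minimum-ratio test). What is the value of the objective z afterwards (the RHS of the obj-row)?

Ratio test on column x_3 — row 1: 25/1 = 25; row 2: 11/1 = 11. Minimum is 11 at row 2 (w2 leaves); pivot element 1.
Pivot on row 2; the obj-row RHS becomes 0 − (-3)·11 = 33.

33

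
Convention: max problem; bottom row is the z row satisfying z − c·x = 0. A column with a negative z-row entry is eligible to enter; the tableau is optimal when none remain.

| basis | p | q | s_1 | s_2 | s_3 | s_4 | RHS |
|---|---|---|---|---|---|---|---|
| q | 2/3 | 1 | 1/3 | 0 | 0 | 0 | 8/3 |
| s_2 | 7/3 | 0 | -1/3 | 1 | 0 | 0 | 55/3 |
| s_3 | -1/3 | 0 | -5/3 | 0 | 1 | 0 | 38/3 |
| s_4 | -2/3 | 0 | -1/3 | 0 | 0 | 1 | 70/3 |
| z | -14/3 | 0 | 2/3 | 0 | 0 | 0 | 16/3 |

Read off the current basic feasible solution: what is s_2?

s_2 is basic (row 2); its value is the RHS of that row, 55/3.

55/3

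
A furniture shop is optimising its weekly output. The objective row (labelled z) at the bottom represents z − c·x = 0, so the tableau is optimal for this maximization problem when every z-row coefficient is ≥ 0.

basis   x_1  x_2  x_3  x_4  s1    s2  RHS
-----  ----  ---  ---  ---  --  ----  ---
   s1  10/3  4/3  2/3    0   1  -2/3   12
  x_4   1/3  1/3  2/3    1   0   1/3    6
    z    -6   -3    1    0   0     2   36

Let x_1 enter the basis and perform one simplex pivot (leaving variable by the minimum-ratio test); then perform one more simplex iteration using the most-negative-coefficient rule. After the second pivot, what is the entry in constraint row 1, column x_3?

1/2

Ratio test on column x_1 — row 1: 12/(10/3) = 18/5; row 2: 6/(1/3) = 18. Minimum is 18/5 at row 1 (s1 leaves); pivot element 10/3.
Divide row 1 by 10/3; eliminate column x_1 from the other rows.
Second iteration: most negative z-row entry is -3/5 in column x_2, so x_2 enters.
Ratio test on column x_2 — row 1: (18/5)/(2/5) = 9; row 2: (24/5)/(1/5) = 24. Minimum is 9 at row 1 (x_1 leaves); pivot element 2/5.
Divide row 1 by 2/5; eliminate column x_2 from the other rows.
After both pivots, the entry at constraint row 1, column x_3 is 1/2.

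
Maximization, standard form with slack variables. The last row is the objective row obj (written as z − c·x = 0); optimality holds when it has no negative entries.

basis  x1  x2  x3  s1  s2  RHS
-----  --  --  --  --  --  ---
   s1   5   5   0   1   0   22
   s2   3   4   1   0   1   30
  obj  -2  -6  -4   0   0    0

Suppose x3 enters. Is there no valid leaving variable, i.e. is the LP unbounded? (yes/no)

no

Column x3 has positive entries in row(s) 2, so the ratio test bounds it — not unbounded.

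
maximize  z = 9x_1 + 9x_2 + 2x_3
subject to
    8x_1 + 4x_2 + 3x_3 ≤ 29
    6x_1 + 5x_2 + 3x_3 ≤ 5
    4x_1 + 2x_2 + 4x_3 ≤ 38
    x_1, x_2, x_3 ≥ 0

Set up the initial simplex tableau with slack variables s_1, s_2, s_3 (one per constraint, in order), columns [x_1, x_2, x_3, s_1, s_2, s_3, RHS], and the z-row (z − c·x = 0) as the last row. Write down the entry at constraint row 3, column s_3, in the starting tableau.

Slack s_3 belongs to constraint 3; its column is the unit vector e_3, so the entry in row 3 is 1.

1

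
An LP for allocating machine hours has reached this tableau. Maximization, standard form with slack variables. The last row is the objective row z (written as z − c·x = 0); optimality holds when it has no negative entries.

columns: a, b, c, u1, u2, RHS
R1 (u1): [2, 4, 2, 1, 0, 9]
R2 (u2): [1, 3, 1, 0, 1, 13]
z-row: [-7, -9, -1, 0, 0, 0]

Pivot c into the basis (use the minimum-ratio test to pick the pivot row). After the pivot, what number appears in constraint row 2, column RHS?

Ratio test on column c — row 1: 9/2 = 9/2; row 2: 13/1 = 13. Minimum is 9/2 at row 1 (u1 leaves); pivot element 2.
Divide row 1 by 2; eliminate column c from the other rows.
Row 2 update in column RHS: 13 − 1·(9/2) = 17/2.

17/2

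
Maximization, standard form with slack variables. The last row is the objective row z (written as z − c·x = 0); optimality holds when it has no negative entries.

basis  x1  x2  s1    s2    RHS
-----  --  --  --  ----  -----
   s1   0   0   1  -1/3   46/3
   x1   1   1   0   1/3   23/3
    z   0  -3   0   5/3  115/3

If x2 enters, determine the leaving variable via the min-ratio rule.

x1

Column x2 entries and ratios — s1: 0 ≤ 0, skip; x1: (23/3)/1 = 23/3.
Smallest ratio is 23/3 in the row of x1, so x1 leaves.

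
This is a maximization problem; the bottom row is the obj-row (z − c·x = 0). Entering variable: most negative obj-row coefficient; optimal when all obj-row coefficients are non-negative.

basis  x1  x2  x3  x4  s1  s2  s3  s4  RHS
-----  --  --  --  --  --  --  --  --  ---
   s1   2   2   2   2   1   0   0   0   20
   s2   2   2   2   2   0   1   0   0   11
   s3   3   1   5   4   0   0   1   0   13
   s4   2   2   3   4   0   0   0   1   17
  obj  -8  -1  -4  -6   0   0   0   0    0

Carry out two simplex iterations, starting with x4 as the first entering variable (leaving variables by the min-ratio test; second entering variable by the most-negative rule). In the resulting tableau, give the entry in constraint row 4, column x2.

Ratio test on column x4 — row 1: 20/2 = 10; row 2: 11/2 = 11/2; row 3: 13/4 = 13/4; row 4: 17/4 = 17/4. Minimum is 13/4 at row 3 (s3 leaves); pivot element 4.
Divide row 3 by 4; eliminate column x4 from the other rows.
Second iteration: most negative obj-row entry is -7/2 in column x1, so x1 enters.
Ratio test on column x1 — row 1: (27/2)/(1/2) = 27; row 2: (9/2)/(1/2) = 9; row 3: (13/4)/(3/4) = 13/3; row 4: entry -1 ≤ 0. Minimum is 13/3 at row 3 (x4 leaves); pivot element 3/4.
Divide row 3 by 3/4; eliminate column x1 from the other rows.
After both pivots, the entry at constraint row 4, column x2 is 4/3.

4/3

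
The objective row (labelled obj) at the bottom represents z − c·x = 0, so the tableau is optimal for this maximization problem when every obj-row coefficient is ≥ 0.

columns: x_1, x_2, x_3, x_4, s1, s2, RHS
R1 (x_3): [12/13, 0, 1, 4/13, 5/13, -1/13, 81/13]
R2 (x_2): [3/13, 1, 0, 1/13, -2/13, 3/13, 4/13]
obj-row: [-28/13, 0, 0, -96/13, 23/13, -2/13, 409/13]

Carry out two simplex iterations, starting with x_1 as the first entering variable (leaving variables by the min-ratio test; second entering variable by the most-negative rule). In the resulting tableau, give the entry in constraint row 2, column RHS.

Ratio test on column x_1 — row 1: (81/13)/(12/13) = 27/4; row 2: (4/13)/(3/13) = 4/3. Minimum is 4/3 at row 2 (x_2 leaves); pivot element 3/13.
Divide row 2 by 3/13; eliminate column x_1 from the other rows.
Second iteration: most negative obj-row entry is -20/3 in column x_4, so x_4 enters.
Ratio test on column x_4 — row 1: entry 0 ≤ 0; row 2: (4/3)/(1/3) = 4. Minimum is 4 at row 2 (x_1 leaves); pivot element 1/3.
Divide row 2 by 1/3; eliminate column x_4 from the other rows.
After both pivots, the entry at constraint row 2, column RHS is 4.

4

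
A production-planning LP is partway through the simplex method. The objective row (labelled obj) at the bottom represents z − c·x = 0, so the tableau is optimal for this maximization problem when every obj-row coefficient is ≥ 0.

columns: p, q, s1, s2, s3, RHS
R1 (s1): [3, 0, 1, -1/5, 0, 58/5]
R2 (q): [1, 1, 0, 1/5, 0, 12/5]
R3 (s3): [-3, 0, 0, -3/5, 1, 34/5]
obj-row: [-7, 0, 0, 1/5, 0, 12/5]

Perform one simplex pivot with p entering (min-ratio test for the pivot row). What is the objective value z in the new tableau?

96/5

Ratio test on column p — row 1: (58/5)/3 = 58/15; row 2: (12/5)/1 = 12/5; row 3: entry -3 ≤ 0. Minimum is 12/5 at row 2 (q leaves); pivot element 1.
Pivot on row 2; the obj-row RHS becomes 12/5 − (-7)·(12/5) = 96/5.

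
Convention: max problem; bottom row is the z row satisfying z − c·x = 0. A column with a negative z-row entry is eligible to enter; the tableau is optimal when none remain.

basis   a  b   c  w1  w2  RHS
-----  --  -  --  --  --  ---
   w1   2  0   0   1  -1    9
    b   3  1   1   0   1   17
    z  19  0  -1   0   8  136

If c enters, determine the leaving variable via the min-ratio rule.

b

Column c entries and ratios — w1: 0 ≤ 0, skip; b: 17/1 = 17.
Smallest ratio is 17 in the row of b, so b leaves.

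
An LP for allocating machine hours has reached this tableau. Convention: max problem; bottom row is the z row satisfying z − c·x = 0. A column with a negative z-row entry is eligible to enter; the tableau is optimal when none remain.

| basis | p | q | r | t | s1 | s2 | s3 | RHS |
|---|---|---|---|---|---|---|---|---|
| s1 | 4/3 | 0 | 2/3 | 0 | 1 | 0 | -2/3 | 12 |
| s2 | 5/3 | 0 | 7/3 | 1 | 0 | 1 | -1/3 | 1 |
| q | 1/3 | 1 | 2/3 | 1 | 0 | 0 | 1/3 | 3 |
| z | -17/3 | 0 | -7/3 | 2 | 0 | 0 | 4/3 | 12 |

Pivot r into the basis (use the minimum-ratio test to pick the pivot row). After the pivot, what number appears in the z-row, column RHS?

13

Ratio test on column r — row 1: 12/(2/3) = 18; row 2: 1/(7/3) = 3/7; row 3: 3/(2/3) = 9/2. Minimum is 3/7 at row 2 (s2 leaves); pivot element 7/3.
Divide row 2 by 7/3; eliminate column r from the other rows.
z-row update in column RHS: 12 − (-7/3)·(3/7) = 13.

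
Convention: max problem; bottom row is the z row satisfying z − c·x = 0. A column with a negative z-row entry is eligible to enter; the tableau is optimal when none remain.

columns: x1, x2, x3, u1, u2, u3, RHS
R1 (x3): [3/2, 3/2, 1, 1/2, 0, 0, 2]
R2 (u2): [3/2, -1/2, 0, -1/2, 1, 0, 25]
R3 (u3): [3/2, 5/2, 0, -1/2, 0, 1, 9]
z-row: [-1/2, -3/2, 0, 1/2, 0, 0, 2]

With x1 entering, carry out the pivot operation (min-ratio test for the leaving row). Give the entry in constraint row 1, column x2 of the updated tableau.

Ratio test on column x1 — row 1: 2/(3/2) = 4/3; row 2: 25/(3/2) = 50/3; row 3: 9/(3/2) = 6. Minimum is 4/3 at row 1 (x3 leaves); pivot element 3/2.
Divide row 1 by 3/2; eliminate column x1 from the other rows.
In the new row 1, the x2 entry is the old entry divided by the pivot: (3/2)/(3/2) = 1.

1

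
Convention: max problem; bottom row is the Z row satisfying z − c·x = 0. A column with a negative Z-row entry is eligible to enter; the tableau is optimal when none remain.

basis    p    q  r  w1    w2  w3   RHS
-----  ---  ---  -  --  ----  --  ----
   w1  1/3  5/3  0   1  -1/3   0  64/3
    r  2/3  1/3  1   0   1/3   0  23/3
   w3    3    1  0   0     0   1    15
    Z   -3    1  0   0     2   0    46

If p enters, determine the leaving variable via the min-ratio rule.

Column p entries and ratios — w1: (64/3)/(1/3) = 64; r: (23/3)/(2/3) = 23/2; w3: 15/3 = 5.
Smallest ratio is 5 in the row of w3, so w3 leaves.

w3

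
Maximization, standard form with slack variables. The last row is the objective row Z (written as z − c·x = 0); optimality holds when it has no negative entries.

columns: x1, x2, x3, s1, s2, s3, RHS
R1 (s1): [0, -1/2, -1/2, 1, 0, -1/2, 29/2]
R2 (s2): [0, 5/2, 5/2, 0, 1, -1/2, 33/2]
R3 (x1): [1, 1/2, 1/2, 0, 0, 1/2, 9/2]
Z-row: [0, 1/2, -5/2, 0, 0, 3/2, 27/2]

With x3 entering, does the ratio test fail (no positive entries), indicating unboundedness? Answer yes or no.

Column x3 has positive entries in row(s) 2, 3, so the ratio test bounds it — not unbounded.

no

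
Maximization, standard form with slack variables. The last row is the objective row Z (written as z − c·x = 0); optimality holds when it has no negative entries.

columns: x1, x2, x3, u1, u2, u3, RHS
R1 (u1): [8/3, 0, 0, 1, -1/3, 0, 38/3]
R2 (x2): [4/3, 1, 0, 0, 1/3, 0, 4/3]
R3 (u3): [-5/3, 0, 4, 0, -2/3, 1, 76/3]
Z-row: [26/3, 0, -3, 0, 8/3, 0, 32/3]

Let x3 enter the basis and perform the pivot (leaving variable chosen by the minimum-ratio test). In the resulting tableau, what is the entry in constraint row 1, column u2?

-1/3

Ratio test on column x3 — row 1: entry 0 ≤ 0; row 2: entry 0 ≤ 0; row 3: (76/3)/4 = 19/3. Minimum is 19/3 at row 3 (u3 leaves); pivot element 4.
Divide row 3 by 4; eliminate column x3 from the other rows.
Row 1 update in column u2: -1/3 − 0·(-1/6) = -1/3.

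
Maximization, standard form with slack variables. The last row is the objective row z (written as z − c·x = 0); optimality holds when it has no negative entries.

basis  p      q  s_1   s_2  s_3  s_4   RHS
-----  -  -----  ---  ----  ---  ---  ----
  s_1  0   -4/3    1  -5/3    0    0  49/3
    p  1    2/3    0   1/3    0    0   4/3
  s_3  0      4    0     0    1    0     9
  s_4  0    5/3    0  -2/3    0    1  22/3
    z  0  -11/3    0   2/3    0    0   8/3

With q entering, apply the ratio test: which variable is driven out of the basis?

p

Column q entries and ratios — s_1: -4/3 ≤ 0, skip; p: (4/3)/(2/3) = 2; s_3: 9/4 = 9/4; s_4: (22/3)/(5/3) = 22/5.
Smallest ratio is 2 in the row of p, so p leaves.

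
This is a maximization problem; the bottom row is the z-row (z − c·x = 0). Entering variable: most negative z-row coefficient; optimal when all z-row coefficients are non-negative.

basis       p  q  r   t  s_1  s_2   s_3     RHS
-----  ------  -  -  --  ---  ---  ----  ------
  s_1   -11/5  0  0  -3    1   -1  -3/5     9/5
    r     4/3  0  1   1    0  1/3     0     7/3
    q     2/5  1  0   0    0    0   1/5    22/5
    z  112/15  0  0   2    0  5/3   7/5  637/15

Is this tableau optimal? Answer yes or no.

yes

Every z-row coefficient is ≥ 0, so the tableau is optimal.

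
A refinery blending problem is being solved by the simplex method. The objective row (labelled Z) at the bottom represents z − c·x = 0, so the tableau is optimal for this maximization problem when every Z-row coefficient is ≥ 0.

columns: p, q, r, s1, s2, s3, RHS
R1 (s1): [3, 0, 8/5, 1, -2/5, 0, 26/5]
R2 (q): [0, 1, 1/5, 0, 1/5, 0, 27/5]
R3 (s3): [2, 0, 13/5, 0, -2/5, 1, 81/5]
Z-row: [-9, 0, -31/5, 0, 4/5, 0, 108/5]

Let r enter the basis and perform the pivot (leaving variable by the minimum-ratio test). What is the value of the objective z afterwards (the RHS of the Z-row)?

Ratio test on column r — row 1: (26/5)/(8/5) = 13/4; row 2: (27/5)/(1/5) = 27; row 3: (81/5)/(13/5) = 81/13. Minimum is 13/4 at row 1 (s1 leaves); pivot element 8/5.
Pivot on row 1; the Z-row RHS becomes 108/5 − (-31/5)·(13/4) = 167/4.

167/4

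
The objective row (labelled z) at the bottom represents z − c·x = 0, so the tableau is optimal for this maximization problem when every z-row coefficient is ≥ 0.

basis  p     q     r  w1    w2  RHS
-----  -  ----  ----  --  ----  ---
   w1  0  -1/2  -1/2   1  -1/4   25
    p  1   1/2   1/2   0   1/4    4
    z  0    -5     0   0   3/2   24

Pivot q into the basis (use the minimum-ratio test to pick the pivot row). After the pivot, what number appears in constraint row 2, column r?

1

Ratio test on column q — row 1: entry -1/2 ≤ 0; row 2: 4/(1/2) = 8. Minimum is 8 at row 2 (p leaves); pivot element 1/2.
Divide row 2 by 1/2; eliminate column q from the other rows.
In the new row 2, the r entry is the old entry divided by the pivot: (1/2)/(1/2) = 1.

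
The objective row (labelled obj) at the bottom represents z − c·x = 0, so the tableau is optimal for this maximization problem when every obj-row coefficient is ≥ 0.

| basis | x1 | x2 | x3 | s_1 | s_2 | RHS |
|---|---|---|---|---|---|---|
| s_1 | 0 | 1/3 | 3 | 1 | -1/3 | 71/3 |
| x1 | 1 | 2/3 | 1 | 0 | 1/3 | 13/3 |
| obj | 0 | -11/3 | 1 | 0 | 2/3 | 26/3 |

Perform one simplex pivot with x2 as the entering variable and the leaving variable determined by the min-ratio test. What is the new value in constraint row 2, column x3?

3/2

Ratio test on column x2 — row 1: (71/3)/(1/3) = 71; row 2: (13/3)/(2/3) = 13/2. Minimum is 13/2 at row 2 (x1 leaves); pivot element 2/3.
Divide row 2 by 2/3; eliminate column x2 from the other rows.
In the new row 2, the x3 entry is the old entry divided by the pivot: 1/(2/3) = 3/2.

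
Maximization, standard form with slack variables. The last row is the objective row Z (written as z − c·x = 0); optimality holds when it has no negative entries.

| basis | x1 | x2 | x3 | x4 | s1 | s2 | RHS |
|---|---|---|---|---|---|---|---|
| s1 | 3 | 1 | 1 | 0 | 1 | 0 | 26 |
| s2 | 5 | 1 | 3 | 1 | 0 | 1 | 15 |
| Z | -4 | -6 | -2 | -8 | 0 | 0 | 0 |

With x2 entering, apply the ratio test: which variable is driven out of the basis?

s2

Column x2 entries and ratios — s1: 26/1 = 26; s2: 15/1 = 15.
Smallest ratio is 15 in the row of s2, so s2 leaves.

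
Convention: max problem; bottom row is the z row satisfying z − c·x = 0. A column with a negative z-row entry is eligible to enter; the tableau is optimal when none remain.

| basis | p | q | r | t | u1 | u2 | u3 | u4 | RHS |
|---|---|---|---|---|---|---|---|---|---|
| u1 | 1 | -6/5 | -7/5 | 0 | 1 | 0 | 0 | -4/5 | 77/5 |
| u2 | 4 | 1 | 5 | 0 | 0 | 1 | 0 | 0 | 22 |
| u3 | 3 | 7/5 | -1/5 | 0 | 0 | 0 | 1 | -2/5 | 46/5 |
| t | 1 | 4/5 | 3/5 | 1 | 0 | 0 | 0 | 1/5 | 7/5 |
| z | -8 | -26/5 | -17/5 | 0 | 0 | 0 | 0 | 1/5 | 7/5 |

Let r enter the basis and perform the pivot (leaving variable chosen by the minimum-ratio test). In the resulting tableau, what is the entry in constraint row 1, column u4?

Ratio test on column r — row 1: entry -7/5 ≤ 0; row 2: 22/5 = 22/5; row 3: entry -1/5 ≤ 0; row 4: (7/5)/(3/5) = 7/3. Minimum is 7/3 at row 4 (t leaves); pivot element 3/5.
Divide row 4 by 3/5; eliminate column r from the other rows.
Row 1 update in column u4: -4/5 − (-7/5)·(1/3) = -1/3.

-1/3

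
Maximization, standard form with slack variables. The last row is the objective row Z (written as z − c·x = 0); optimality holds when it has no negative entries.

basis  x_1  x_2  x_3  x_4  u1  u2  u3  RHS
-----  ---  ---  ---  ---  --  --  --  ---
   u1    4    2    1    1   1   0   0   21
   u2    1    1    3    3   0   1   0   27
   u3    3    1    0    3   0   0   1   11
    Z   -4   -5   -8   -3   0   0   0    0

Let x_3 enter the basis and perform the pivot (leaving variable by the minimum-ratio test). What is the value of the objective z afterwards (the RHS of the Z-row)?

72

Ratio test on column x_3 — row 1: 21/1 = 21; row 2: 27/3 = 9; row 3: entry 0 ≤ 0. Minimum is 9 at row 2 (u2 leaves); pivot element 3.
Pivot on row 2; the Z-row RHS becomes 0 − (-8)·9 = 72.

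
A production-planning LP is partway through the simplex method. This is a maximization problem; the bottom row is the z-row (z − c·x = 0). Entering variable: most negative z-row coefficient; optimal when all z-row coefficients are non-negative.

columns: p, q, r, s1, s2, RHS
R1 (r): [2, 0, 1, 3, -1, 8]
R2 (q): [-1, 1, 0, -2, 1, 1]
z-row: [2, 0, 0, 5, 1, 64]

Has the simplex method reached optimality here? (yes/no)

Every z-row coefficient is ≥ 0, so the tableau is optimal.

yes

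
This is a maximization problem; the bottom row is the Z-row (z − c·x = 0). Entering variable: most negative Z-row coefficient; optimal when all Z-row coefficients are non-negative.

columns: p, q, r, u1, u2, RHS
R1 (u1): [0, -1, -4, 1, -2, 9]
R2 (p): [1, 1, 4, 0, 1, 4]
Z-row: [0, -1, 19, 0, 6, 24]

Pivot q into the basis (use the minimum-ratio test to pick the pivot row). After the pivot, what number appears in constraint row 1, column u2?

-1

Ratio test on column q — row 1: entry -1 ≤ 0; row 2: 4/1 = 4. Minimum is 4 at row 2 (p leaves); pivot element 1.
Divide row 2 by 1; eliminate column q from the other rows.
Row 1 update in column u2: -2 − (-1)·1 = -1.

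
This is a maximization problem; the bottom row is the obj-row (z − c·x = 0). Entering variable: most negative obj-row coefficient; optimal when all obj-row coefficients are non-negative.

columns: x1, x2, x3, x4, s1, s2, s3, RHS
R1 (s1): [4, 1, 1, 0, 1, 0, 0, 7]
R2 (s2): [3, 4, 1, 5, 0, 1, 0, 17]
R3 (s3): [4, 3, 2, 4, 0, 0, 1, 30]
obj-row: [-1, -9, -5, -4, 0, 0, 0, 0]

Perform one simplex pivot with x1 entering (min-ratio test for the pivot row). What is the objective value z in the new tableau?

Ratio test on column x1 — row 1: 7/4 = 7/4; row 2: 17/3 = 17/3; row 3: 30/4 = 15/2. Minimum is 7/4 at row 1 (s1 leaves); pivot element 4.
Pivot on row 1; the obj-row RHS becomes 0 − (-1)·(7/4) = 7/4.

7/4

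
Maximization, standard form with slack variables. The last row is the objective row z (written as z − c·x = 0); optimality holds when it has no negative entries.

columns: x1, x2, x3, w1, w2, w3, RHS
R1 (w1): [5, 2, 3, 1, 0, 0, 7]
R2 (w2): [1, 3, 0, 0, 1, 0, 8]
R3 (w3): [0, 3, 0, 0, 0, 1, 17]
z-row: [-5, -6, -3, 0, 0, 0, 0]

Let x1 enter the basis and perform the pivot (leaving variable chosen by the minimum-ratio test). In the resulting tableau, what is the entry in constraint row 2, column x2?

13/5

Ratio test on column x1 — row 1: 7/5 = 7/5; row 2: 8/1 = 8; row 3: entry 0 ≤ 0. Minimum is 7/5 at row 1 (w1 leaves); pivot element 5.
Divide row 1 by 5; eliminate column x1 from the other rows.
Row 2 update in column x2: 3 − 1·(2/5) = 13/5.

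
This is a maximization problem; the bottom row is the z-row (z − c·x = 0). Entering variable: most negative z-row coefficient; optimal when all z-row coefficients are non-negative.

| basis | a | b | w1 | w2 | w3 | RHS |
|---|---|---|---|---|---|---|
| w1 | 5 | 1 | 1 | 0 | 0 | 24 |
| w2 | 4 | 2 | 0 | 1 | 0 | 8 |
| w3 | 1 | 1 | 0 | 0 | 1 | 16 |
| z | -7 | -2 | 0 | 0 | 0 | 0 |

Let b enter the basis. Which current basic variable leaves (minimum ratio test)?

w2

Column b entries and ratios — w1: 24/1 = 24; w2: 8/2 = 4; w3: 16/1 = 16.
Smallest ratio is 4 in the row of w2, so w2 leaves.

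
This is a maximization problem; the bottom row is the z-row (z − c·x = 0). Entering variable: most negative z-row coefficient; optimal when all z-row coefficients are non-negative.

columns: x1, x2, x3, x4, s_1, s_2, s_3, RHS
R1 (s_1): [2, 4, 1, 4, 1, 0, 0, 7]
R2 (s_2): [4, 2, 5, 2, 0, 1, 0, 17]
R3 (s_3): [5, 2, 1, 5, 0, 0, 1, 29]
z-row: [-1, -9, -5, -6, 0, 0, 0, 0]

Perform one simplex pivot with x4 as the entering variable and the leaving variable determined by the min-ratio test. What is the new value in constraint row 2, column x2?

0

Ratio test on column x4 — row 1: 7/4 = 7/4; row 2: 17/2 = 17/2; row 3: 29/5 = 29/5. Minimum is 7/4 at row 1 (s_1 leaves); pivot element 4.
Divide row 1 by 4; eliminate column x4 from the other rows.
Row 2 update in column x2: 2 − 2·1 = 0.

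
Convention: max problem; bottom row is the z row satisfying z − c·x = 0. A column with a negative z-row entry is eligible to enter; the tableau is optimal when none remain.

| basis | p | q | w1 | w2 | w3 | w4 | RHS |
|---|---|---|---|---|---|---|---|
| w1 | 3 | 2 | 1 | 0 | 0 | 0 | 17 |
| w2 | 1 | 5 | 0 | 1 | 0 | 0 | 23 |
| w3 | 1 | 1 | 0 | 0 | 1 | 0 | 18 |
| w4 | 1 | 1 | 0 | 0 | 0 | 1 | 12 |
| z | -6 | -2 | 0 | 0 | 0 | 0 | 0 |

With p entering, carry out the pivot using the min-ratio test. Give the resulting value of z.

34

Ratio test on column p — row 1: 17/3 = 17/3; row 2: 23/1 = 23; row 3: 18/1 = 18; row 4: 12/1 = 12. Minimum is 17/3 at row 1 (w1 leaves); pivot element 3.
Pivot on row 1; the z-row RHS becomes 0 − (-6)·(17/3) = 34.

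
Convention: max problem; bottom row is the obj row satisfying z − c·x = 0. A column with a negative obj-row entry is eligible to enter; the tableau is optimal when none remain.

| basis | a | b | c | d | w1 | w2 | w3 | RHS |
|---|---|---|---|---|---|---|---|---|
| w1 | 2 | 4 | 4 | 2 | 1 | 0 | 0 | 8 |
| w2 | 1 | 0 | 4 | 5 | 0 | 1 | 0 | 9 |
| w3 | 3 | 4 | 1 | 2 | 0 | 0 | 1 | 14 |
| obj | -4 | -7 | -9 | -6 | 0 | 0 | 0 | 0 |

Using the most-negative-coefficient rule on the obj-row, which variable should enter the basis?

c

Negative obj-row entries: a: -4, b: -7, c: -9, d: -6.
The most negative is -9 in column c, so c enters.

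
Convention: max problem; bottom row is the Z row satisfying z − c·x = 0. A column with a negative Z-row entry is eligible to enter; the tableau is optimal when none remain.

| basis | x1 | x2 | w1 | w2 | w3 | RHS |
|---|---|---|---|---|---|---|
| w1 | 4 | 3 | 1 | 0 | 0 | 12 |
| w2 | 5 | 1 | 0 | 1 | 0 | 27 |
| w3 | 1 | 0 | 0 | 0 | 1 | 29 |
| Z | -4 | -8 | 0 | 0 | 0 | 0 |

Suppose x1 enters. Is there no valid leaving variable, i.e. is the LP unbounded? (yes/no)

no

Column x1 has positive entries in row(s) 1, 2, 3, so the ratio test bounds it — not unbounded.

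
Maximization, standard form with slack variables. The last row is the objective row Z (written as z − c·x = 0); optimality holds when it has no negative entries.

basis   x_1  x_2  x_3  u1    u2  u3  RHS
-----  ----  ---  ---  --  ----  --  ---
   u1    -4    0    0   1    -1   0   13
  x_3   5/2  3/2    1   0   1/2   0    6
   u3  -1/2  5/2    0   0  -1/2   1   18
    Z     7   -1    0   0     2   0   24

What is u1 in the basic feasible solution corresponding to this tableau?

u1 is basic (row 1); its value is the RHS of that row, 13.

13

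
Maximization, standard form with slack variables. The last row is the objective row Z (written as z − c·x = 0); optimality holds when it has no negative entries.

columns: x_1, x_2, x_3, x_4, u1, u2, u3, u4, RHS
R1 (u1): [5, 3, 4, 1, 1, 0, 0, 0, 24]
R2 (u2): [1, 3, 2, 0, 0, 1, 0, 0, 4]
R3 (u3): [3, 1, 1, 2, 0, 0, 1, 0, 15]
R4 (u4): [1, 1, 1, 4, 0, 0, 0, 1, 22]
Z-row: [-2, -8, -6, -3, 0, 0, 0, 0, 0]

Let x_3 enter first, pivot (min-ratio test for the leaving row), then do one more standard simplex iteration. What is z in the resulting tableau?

27

Ratio test on column x_3 — row 1: 24/4 = 6; row 2: 4/2 = 2; row 3: 15/1 = 15; row 4: 22/1 = 22. Minimum is 2 at row 2 (u2 leaves); pivot element 2.
Pivot on row 2; the Z-row RHS becomes 0 − (-6)·2 = 12.
Next entering variable (most negative Z-row entry -3): x_4.
Ratio test on column x_4 — row 1: 16/1 = 16; row 2: entry 0 ≤ 0; row 3: 13/2 = 13/2; row 4: 20/4 = 5. Minimum is 5 at row 4 (u4 leaves); pivot element 4.
After the second pivot the Z-row RHS is 12 − (-3)·5 = 27.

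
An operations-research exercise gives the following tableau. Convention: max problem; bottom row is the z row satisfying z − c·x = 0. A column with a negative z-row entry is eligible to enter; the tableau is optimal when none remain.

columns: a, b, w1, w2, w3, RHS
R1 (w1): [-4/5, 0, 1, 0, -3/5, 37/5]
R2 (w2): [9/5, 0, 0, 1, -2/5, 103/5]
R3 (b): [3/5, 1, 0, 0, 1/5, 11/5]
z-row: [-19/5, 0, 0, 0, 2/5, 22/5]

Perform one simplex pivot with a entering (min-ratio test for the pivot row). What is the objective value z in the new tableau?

Ratio test on column a — row 1: entry -4/5 ≤ 0; row 2: (103/5)/(9/5) = 103/9; row 3: (11/5)/(3/5) = 11/3. Minimum is 11/3 at row 3 (b leaves); pivot element 3/5.
Pivot on row 3; the z-row RHS becomes 22/5 − (-19/5)·(11/3) = 55/3.

55/3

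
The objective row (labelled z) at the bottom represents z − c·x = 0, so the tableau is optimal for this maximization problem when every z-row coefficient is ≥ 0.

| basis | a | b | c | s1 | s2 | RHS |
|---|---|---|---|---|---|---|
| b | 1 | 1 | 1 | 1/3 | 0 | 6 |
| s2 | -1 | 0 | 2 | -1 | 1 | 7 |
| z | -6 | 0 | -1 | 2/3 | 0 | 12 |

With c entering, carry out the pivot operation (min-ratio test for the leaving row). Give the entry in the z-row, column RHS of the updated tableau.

Ratio test on column c — row 1: 6/1 = 6; row 2: 7/2 = 7/2. Minimum is 7/2 at row 2 (s2 leaves); pivot element 2.
Divide row 2 by 2; eliminate column c from the other rows.
z-row update in column RHS: 12 − (-1)·(7/2) = 31/2.

31/2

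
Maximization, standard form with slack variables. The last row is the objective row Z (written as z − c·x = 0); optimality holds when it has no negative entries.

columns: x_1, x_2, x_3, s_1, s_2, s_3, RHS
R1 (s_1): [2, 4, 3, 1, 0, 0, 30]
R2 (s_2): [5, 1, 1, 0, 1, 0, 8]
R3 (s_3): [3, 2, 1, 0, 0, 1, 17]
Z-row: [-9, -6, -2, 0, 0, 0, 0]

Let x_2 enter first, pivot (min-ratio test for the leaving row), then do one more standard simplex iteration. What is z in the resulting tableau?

137/3

Ratio test on column x_2 — row 1: 30/4 = 15/2; row 2: 8/1 = 8; row 3: 17/2 = 17/2. Minimum is 15/2 at row 1 (s_1 leaves); pivot element 4.
Pivot on row 1; the Z-row RHS becomes 0 − (-6)·(15/2) = 45.
Next entering variable (most negative Z-row entry -6): x_1.
Ratio test on column x_1 — row 1: (15/2)/(1/2) = 15; row 2: (1/2)/(9/2) = 1/9; row 3: 2/2 = 1. Minimum is 1/9 at row 2 (s_2 leaves); pivot element 9/2.
After the second pivot the Z-row RHS is 45 − (-6)·(1/9) = 137/3.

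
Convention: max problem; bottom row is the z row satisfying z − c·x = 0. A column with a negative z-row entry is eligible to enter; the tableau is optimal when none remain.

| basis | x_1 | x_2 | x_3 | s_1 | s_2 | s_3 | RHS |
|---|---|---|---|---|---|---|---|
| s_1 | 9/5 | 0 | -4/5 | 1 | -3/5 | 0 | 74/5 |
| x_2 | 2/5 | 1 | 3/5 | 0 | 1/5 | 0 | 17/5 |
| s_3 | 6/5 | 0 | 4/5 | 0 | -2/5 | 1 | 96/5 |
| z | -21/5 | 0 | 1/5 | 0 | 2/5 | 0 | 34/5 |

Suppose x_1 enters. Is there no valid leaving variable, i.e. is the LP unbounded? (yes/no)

no

Column x_1 has positive entries in row(s) 1, 2, 3, so the ratio test bounds it — not unbounded.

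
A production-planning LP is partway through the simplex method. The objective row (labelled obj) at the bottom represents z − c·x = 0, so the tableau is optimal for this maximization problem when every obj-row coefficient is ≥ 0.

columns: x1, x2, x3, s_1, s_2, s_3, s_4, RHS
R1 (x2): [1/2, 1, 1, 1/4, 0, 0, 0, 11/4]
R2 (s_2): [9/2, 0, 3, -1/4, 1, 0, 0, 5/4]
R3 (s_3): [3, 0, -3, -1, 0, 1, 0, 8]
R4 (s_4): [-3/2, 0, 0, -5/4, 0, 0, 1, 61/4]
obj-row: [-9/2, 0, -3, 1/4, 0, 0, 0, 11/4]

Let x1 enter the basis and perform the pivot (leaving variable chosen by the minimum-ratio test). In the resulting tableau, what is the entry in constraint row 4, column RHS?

Ratio test on column x1 — row 1: (11/4)/(1/2) = 11/2; row 2: (5/4)/(9/2) = 5/18; row 3: 8/3 = 8/3; row 4: entry -3/2 ≤ 0. Minimum is 5/18 at row 2 (s_2 leaves); pivot element 9/2.
Divide row 2 by 9/2; eliminate column x1 from the other rows.
Row 4 update in column RHS: 61/4 − (-3/2)·(5/18) = 47/3.

47/3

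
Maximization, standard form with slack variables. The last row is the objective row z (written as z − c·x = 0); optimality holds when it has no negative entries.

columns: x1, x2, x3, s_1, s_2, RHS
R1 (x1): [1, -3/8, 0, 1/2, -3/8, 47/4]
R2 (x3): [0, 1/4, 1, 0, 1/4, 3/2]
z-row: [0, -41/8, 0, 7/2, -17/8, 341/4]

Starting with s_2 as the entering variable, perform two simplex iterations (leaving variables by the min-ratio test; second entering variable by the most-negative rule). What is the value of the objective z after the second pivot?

116

Ratio test on column s_2 — row 1: entry -3/8 ≤ 0; row 2: (3/2)/(1/4) = 6. Minimum is 6 at row 2 (x3 leaves); pivot element 1/4.
Pivot on row 2; the z-row RHS becomes 341/4 − (-17/8)·6 = 98.
Next entering variable (most negative z-row entry -3): x2.
Ratio test on column x2 — row 1: entry 0 ≤ 0; row 2: 6/1 = 6. Minimum is 6 at row 2 (s_2 leaves); pivot element 1.
After the second pivot the z-row RHS is 98 − (-3)·6 = 116.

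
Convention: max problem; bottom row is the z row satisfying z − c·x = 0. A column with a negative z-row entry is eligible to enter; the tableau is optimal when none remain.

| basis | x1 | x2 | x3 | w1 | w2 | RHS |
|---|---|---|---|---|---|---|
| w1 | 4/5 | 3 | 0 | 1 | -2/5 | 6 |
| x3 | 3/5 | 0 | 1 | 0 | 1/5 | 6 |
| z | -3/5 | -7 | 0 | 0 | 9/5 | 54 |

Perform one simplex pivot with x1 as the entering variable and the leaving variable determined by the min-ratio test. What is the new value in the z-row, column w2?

3/2

Ratio test on column x1 — row 1: 6/(4/5) = 15/2; row 2: 6/(3/5) = 10. Minimum is 15/2 at row 1 (w1 leaves); pivot element 4/5.
Divide row 1 by 4/5; eliminate column x1 from the other rows.
z-row update in column w2: 9/5 − (-3/5)·(-1/2) = 3/2.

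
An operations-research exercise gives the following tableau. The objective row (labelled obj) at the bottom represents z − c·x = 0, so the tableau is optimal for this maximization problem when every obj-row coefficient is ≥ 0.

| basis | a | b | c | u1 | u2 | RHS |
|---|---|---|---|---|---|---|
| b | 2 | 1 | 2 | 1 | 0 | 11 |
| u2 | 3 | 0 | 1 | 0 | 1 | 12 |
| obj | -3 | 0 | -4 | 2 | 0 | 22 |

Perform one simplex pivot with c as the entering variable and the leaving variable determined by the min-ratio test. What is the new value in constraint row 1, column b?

Ratio test on column c — row 1: 11/2 = 11/2; row 2: 12/1 = 12. Minimum is 11/2 at row 1 (b leaves); pivot element 2.
Divide row 1 by 2; eliminate column c from the other rows.
In the new row 1, the b entry is the old entry divided by the pivot: 1/2 = 1/2.

1/2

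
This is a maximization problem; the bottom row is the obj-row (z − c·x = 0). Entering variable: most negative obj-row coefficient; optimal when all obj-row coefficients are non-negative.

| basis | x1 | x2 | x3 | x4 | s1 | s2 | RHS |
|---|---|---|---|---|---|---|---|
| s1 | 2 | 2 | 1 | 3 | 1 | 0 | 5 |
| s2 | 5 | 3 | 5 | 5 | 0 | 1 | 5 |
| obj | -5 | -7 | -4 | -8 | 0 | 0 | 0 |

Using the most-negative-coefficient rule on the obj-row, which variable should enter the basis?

x4

Negative obj-row entries: x1: -5, x2: -7, x3: -4, x4: -8.
The most negative is -8 in column x4, so x4 enters.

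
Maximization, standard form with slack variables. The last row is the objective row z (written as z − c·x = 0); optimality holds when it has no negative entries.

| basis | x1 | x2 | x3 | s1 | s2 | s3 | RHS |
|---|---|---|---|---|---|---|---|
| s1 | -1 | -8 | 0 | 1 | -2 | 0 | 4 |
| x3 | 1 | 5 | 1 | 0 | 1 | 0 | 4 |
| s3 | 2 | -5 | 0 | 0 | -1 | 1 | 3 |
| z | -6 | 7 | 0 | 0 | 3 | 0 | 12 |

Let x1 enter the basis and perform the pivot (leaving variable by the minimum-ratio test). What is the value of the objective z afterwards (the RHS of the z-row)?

21

Ratio test on column x1 — row 1: entry -1 ≤ 0; row 2: 4/1 = 4; row 3: 3/2 = 3/2. Minimum is 3/2 at row 3 (s3 leaves); pivot element 2.
Pivot on row 3; the z-row RHS becomes 12 − (-6)·(3/2) = 21.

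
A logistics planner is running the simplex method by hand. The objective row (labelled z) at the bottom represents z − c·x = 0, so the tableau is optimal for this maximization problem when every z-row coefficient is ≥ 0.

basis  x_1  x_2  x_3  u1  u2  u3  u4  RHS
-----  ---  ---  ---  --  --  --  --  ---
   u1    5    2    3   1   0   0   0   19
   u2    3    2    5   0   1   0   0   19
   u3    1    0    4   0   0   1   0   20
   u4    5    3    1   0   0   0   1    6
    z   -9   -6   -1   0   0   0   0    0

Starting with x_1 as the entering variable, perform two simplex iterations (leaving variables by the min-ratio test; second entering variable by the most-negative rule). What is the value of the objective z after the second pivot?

Ratio test on column x_1 — row 1: 19/5 = 19/5; row 2: 19/3 = 19/3; row 3: 20/1 = 20; row 4: 6/5 = 6/5. Minimum is 6/5 at row 4 (u4 leaves); pivot element 5.
Pivot on row 4; the z-row RHS becomes 0 − (-9)·(6/5) = 54/5.
Next entering variable (most negative z-row entry -3/5): x_2.
Ratio test on column x_2 — row 1: entry -1 ≤ 0; row 2: (77/5)/(1/5) = 77; row 3: entry -3/5 ≤ 0; row 4: (6/5)/(3/5) = 2. Minimum is 2 at row 4 (x_1 leaves); pivot element 3/5.
After the second pivot the z-row RHS is 54/5 − (-3/5)·2 = 12.

12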